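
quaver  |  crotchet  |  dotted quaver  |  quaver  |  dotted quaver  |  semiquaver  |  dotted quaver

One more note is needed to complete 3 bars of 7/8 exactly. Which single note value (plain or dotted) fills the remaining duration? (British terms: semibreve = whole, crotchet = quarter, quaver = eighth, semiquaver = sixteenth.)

3 bars of 7/8 = 42 sixteenth notes.
Convert each value to sixteenth notes: quaver = 2; crotchet = 4; dotted quaver = 3; quaver = 2; dotted quaver = 3; semiquaver = 1; dotted quaver = 3.
Sum: 2 + 4 + 3 + 2 + 3 + 1 + 3 = 18.
Remaining: 42 − 18 = 24 sixteenth notes, which is a dotted whole note.

dotted whole note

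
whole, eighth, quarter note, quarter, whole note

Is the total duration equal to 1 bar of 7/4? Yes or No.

One bar of 7/4 = 14 eighth notes.
In eighth notes: whole = 8; eighth = 1; quarter note = 2; quarter = 2; whole note = 8.
Adding: 8 + 1 + 2 + 2 + 8 = 21.
21 exceeds 14, so the answer is No.

No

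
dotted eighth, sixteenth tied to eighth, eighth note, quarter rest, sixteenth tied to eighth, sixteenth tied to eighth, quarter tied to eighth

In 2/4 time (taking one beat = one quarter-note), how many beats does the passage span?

6

One quarter-note beat = 4 sixteenth notes.
Each duration in sixteenth notes: dotted eighth = 3; sixteenth tied to eighth (sixteenth + eighth) = 3; eighth note = 2; quarter rest = 4; sixteenth tied to eighth (sixteenth + eighth) = 3; sixteenth tied to eighth (sixteenth + eighth) = 3; quarter tied to eighth (quarter + eighth) = 6.
Adding: 3 + 3 + 2 + 4 + 3 + 3 + 6 = 24.
24 ÷ 4 = 6 beats.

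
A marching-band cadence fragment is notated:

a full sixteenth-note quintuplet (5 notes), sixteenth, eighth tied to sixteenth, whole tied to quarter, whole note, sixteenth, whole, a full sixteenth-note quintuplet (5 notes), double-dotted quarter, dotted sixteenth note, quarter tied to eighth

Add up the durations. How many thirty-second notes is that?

159

Express everything in thirty-second notes: a full sixteenth-note quintuplet (5 notes) (five quintuplet sixteenths span one quarter) = 8; sixteenth = 2; eighth tied to sixteenth (eighth + sixteenth) = 6; whole tied to quarter (whole + quarter) = 40; whole note = 32; sixteenth = 2; whole = 32; a full sixteenth-note quintuplet (5 notes) (five quintuplet sixteenths span one quarter) = 8; double-dotted quarter = 14; dotted sixteenth note = 3; quarter tied to eighth (quarter + eighth) = 12.
Total: 8 + 2 + 6 + 40 + 32 + 2 + 32 + 8 + 14 + 3 + 12 = 159 thirty-second notes.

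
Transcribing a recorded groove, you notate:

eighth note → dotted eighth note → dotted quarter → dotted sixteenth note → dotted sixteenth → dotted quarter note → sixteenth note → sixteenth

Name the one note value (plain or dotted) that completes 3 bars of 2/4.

3 bars of 2/4 = 48 thirty-second notes.
Working in thirty-second notes: eighth note = 4; dotted eighth note = 6; dotted quarter = 12; dotted sixteenth note = 3; dotted sixteenth = 3; dotted quarter note = 12; sixteenth note = 2; sixteenth = 2.
Adding: 4 + 6 + 12 + 3 + 3 + 12 + 2 + 2 = 44.
Remaining: 48 − 44 = 4 thirty-second notes, which is a eighth note.

eighth note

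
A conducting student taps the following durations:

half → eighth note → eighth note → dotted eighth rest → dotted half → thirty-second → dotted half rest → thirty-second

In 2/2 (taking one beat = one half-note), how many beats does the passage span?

One half-note beat = 16 thirty-second notes.
Working in thirty-second notes: half = 16; eighth note = 4; eighth note = 4; dotted eighth rest = 6; dotted half = 24; thirty-second = 1; dotted half rest = 24; thirty-second = 1.
Sum: 16 + 4 + 4 + 6 + 24 + 1 + 24 + 1 = 80.
80 ÷ 16 = 5 beats.

5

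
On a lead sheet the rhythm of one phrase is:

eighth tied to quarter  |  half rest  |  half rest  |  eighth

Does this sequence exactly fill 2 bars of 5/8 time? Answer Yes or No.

One bar of 5/8 = 5 eighth notes, so 2 bars = 10.
Express everything in eighth notes: eighth tied to quarter (eighth + quarter) = 3; half rest = 4; half rest = 4; eighth = 1.
Total: 3 + 4 + 4 + 1 = 12.
12 exceeds 10, so the answer is No.

No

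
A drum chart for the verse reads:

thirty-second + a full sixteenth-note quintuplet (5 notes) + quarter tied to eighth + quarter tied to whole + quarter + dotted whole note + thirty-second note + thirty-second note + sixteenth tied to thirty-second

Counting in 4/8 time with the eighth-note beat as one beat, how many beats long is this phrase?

One eighth-note beat = 4 thirty-second notes.
Each duration in thirty-second notes: thirty-second = 1; a full sixteenth-note quintuplet (5 notes) (five quintuplet sixteenths span one quarter) = 8; quarter tied to eighth (quarter + eighth) = 12; quarter tied to whole (quarter + whole) = 40; quarter = 8; dotted whole note = 48; thirty-second note = 1; thirty-second note = 1; sixteenth tied to thirty-second (sixteenth + thirty-second) = 3.
Total: 1 + 8 + 12 + 40 + 8 + 48 + 1 + 1 + 3 = 122.
122 ÷ 4 = 30.5 beats.

30.5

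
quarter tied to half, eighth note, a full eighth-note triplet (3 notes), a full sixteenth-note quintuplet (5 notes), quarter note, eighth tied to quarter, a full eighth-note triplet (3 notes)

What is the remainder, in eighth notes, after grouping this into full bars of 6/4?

6

One bar of 6/4 = 12 eighth notes.
Express everything in eighth notes: quarter tied to half (quarter + half) = 6; eighth note = 1; a full eighth-note triplet (3 notes) (three triplet eighths span one quarter) = 2; a full sixteenth-note quintuplet (5 notes) (five quintuplet sixteenths span one quarter) = 2; quarter note = 2; eighth tied to quarter (eighth + quarter) = 3; a full eighth-note triplet (3 notes) (three triplet eighths span one quarter) = 2.
Total: 6 + 1 + 2 + 2 + 2 + 3 + 2 = 18.
18 ÷ 12 = 1 complete bar with 6 eighth notes remaining.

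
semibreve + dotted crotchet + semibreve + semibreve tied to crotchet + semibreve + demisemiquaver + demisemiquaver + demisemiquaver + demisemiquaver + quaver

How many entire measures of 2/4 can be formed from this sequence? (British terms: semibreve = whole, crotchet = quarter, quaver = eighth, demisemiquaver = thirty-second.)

9

One bar of 2/4 = 16 thirty-second notes.
Convert each value to thirty-second notes: semibreve = 32; dotted crotchet = 12; semibreve = 32; semibreve tied to crotchet (semibreve + crotchet) = 40; semibreve = 32; demisemiquaver = 1; demisemiquaver = 1; demisemiquaver = 1; demisemiquaver = 1; quaver = 4.
Total: 32 + 12 + 32 + 40 + 32 + 1 + 1 + 1 + 1 + 4 = 156.
156 ÷ 16 = 9 complete bars with 12 left over.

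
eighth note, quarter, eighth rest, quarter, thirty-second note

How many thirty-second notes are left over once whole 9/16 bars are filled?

7

One bar of 9/16 = 18 thirty-second notes.
Express everything in thirty-second notes: eighth note = 4; quarter = 8; eighth rest = 4; quarter = 8; thirty-second note = 1.
Adding: 4 + 8 + 4 + 8 + 1 = 25.
25 ÷ 18 = 1 complete bar with 7 thirty-second notes remaining.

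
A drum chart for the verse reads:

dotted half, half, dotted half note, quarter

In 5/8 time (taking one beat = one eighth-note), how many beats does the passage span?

18

One eighth-note beat = 2 sixteenth notes.
Express everything in sixteenth notes: dotted half = 12; half = 8; dotted half note = 12; quarter = 4.
Total: 12 + 8 + 12 + 4 = 36.
36 ÷ 2 = 18 beats.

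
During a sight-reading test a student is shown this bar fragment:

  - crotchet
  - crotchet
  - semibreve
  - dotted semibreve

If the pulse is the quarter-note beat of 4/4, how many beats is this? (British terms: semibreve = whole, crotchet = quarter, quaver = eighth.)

12

One quarter-note beat = 2 eighth notes.
Working in eighth notes: crotchet = 2; crotchet = 2; semibreve = 8; dotted semibreve = 12.
Sum: 2 + 2 + 8 + 12 = 24.
24 ÷ 2 = 12 beats.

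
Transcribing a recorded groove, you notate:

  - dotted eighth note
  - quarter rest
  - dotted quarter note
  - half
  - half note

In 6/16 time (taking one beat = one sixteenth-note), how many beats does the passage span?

29

One sixteenth-note beat = 2 thirty-second notes.
Convert each value to thirty-second notes: dotted eighth note = 6; quarter rest = 8; dotted quarter note = 12; half = 16; half note = 16.
Total: 6 + 8 + 12 + 16 + 16 = 58.
58 ÷ 2 = 29 beats.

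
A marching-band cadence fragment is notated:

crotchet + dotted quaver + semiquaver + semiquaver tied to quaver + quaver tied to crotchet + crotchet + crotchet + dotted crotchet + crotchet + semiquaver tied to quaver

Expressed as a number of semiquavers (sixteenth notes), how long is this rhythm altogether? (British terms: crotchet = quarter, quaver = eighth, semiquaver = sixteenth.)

In sixteenth notes: crotchet = 4; dotted quaver = 3; semiquaver = 1; semiquaver tied to quaver (semiquaver + quaver) = 3; quaver tied to crotchet (quaver + crotchet) = 6; crotchet = 4; crotchet = 4; dotted crotchet = 6; crotchet = 4; semiquaver tied to quaver (semiquaver + quaver) = 3.
Altogether 4 + 3 + 1 + 3 + 6 + 4 + 4 + 6 + 4 + 3 = 38 sixteenth notes.

38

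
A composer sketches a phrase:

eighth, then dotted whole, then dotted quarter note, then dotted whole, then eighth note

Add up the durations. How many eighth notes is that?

Convert each value to eighth notes: eighth = 1; dotted whole = 12; dotted quarter note = 3; dotted whole = 12; eighth note = 1.
Total: 1 + 12 + 3 + 12 + 1 = 29 eighth notes.

29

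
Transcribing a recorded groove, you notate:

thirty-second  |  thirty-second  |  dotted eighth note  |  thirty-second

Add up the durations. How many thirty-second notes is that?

9

Working in thirty-second notes: thirty-second = 1; thirty-second = 1; dotted eighth note = 6; thirty-second = 1.
Total: 1 + 1 + 6 + 1 = 9 thirty-second notes.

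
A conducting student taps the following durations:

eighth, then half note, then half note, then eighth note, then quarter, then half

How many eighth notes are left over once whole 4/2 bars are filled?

One bar of 4/2 = 16 eighth notes.
Each duration in eighth notes: eighth = 1; half note = 4; half note = 4; eighth note = 1; quarter = 2; half = 4.
Sum: 1 + 4 + 4 + 1 + 2 + 4 = 16.
16 ÷ 16 = 1 complete bar with 0 eighth notes remaining.

0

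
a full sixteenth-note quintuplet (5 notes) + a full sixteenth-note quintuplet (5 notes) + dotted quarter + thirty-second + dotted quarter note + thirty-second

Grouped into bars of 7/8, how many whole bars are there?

1

One bar of 7/8 = 28 thirty-second notes.
Convert each value to thirty-second notes: a full sixteenth-note quintuplet (5 notes) (five quintuplet sixteenths span one quarter) = 8; a full sixteenth-note quintuplet (5 notes) (five quintuplet sixteenths span one quarter) = 8; dotted quarter = 12; thirty-second = 1; dotted quarter note = 12; thirty-second = 1.
Total: 8 + 8 + 12 + 1 + 12 + 1 = 42.
42 ÷ 28 = 1 complete bar with 14 left over.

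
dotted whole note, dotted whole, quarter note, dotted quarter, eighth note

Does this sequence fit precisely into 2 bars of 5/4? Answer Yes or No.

One bar of 5/4 = 10 eighth notes, so 2 bars = 20.
Each duration in eighth notes: dotted whole note = 12; dotted whole = 12; quarter note = 2; dotted quarter = 3; eighth note = 1.
Sum: 12 + 12 + 2 + 3 + 1 = 30.
30 exceeds 20, so the answer is No.

No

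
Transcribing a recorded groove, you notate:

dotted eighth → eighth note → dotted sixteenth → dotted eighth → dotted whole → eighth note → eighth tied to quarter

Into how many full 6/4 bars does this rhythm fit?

1

One bar of 6/4 = 48 thirty-second notes.
Each duration in thirty-second notes: dotted eighth = 6; eighth note = 4; dotted sixteenth = 3; dotted eighth = 6; dotted whole = 48; eighth note = 4; eighth tied to quarter (eighth + quarter) = 12.
Total: 6 + 4 + 3 + 6 + 48 + 4 + 12 = 83.
83 ÷ 48 = 1 complete bar with 35 left over.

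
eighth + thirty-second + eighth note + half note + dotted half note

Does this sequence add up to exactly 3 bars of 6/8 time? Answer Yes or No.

No

One bar of 6/8 = 24 thirty-second notes, so 3 bars = 72.
In thirty-second notes: eighth = 4; thirty-second = 1; eighth note = 4; half note = 16; dotted half note = 24.
Total: 4 + 1 + 4 + 16 + 24 = 49.
49 falls short of 72, so the answer is No.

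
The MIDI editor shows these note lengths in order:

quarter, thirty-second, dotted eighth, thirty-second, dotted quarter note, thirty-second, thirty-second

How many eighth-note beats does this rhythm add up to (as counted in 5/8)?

One eighth-note beat = 4 thirty-second notes.
Each duration in thirty-second notes: quarter = 8; thirty-second = 1; dotted eighth = 6; thirty-second = 1; dotted quarter note = 12; thirty-second = 1; thirty-second = 1.
Adding: 8 + 1 + 6 + 1 + 12 + 1 + 1 = 30.
30 ÷ 4 = 7.5 beats.

7.5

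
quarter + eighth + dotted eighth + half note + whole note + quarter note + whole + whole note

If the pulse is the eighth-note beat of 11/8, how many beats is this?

34.5

One eighth-note beat = 2 sixteenth notes.
Express everything in sixteenth notes: quarter = 4; eighth = 2; dotted eighth = 3; half note = 8; whole note = 16; quarter note = 4; whole = 16; whole note = 16.
Sum: 4 + 2 + 3 + 8 + 16 + 4 + 16 + 16 = 69.
69 ÷ 2 = 34.5 beats.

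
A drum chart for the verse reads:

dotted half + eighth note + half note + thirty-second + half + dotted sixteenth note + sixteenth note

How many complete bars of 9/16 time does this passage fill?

3

One bar of 9/16 = 18 thirty-second notes.
Express everything in thirty-second notes: dotted half = 24; eighth note = 4; half note = 16; thirty-second = 1; half = 16; dotted sixteenth note = 3; sixteenth note = 2.
Adding: 24 + 4 + 16 + 1 + 16 + 3 + 2 = 66.
66 ÷ 18 = 3 complete bars with 12 left over.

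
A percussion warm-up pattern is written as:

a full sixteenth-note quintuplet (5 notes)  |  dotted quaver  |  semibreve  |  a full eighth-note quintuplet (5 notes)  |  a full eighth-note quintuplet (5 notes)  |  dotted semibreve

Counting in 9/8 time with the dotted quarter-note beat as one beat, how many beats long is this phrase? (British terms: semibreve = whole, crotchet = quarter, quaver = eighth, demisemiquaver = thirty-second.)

10.5

One dotted quarter-note beat = 6 sixteenth notes.
In sixteenth notes: a full sixteenth-note quintuplet (5 notes) (five quintuplet sixteenths span one quarter) = 4; dotted quaver = 3; semibreve = 16; a full eighth-note quintuplet (5 notes) (five quintuplet eighths span one half) = 8; a full eighth-note quintuplet (5 notes) (five quintuplet eighths span one half) = 8; dotted semibreve = 24.
Adding: 4 + 3 + 16 + 8 + 8 + 24 = 63.
63 ÷ 6 = 10.5 beats.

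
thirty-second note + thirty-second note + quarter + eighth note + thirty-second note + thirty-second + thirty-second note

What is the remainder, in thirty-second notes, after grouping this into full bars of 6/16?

One bar of 6/16 = 12 thirty-second notes.
Working in thirty-second notes: thirty-second note = 1; thirty-second note = 1; quarter = 8; eighth note = 4; thirty-second note = 1; thirty-second = 1; thirty-second note = 1.
Adding: 1 + 1 + 8 + 4 + 1 + 1 + 1 = 17.
17 ÷ 12 = 1 complete bar with 5 thirty-second notes remaining.

5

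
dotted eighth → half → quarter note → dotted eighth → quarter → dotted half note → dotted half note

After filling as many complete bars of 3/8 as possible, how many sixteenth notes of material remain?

4

One bar of 3/8 = 6 sixteenth notes.
Each duration in sixteenth notes: dotted eighth = 3; half = 8; quarter note = 4; dotted eighth = 3; quarter = 4; dotted half note = 12; dotted half note = 12.
Altogether 3 + 8 + 4 + 3 + 4 + 12 + 12 = 46.
46 ÷ 6 = 7 complete bars with 4 sixteenth notes remaining.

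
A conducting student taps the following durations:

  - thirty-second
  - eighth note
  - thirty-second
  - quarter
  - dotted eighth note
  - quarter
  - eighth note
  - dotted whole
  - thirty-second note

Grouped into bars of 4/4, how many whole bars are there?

One bar of 4/4 = 32 thirty-second notes.
Each duration in thirty-second notes: thirty-second = 1; eighth note = 4; thirty-second = 1; quarter = 8; dotted eighth note = 6; quarter = 8; eighth note = 4; dotted whole = 48; thirty-second note = 1.
Adding: 1 + 4 + 1 + 8 + 6 + 8 + 4 + 48 + 1 = 81.
81 ÷ 32 = 2 complete bars with 17 left over.

2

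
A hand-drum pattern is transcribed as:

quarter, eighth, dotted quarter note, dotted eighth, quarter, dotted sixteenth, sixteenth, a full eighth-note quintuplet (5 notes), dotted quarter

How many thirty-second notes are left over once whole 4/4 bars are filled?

7

One bar of 4/4 = 32 thirty-second notes.
In thirty-second notes: quarter = 8; eighth = 4; dotted quarter note = 12; dotted eighth = 6; quarter = 8; dotted sixteenth = 3; sixteenth = 2; a full eighth-note quintuplet (5 notes) (five quintuplet eighths span one half) = 16; dotted quarter = 12.
Sum: 8 + 4 + 12 + 6 + 8 + 3 + 2 + 16 + 12 = 71.
71 ÷ 32 = 2 complete bars with 7 thirty-second notes remaining.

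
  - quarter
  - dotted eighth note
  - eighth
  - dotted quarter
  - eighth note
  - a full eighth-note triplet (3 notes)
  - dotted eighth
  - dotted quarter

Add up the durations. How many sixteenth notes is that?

Working in sixteenth notes: quarter = 4; dotted eighth note = 3; eighth = 2; dotted quarter = 6; eighth note = 2; a full eighth-note triplet (3 notes) (three triplet eighths span one quarter) = 4; dotted eighth = 3; dotted quarter = 6.
Altogether 4 + 3 + 2 + 6 + 2 + 4 + 3 + 6 = 30 sixteenth notes.

30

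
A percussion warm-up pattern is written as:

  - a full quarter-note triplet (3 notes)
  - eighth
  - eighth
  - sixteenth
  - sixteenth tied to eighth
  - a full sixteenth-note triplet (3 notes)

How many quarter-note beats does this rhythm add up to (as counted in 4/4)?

4.5

One quarter-note beat = 4 sixteenth notes.
Working in sixteenth notes: a full quarter-note triplet (3 notes) (three triplet quarters span one half) = 8; eighth = 2; eighth = 2; sixteenth = 1; sixteenth tied to eighth (sixteenth + eighth) = 3; a full sixteenth-note triplet (3 notes) (three triplet sixteenths span one eighth) = 2.
Adding: 8 + 2 + 2 + 1 + 3 + 2 = 18.
18 ÷ 4 = 4.5 beats.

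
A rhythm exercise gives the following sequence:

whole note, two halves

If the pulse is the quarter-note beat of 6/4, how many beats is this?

One quarter-note beat = 2 eighth notes.
In eighth notes: whole note = 8; half = 4; half = 4.
Adding: 8 + 4 + 4 = 16.
16 ÷ 2 = 8 beats.

8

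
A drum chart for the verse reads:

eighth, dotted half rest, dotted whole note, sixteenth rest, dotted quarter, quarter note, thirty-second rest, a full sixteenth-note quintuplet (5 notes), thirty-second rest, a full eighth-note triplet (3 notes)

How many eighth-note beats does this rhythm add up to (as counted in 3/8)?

One eighth-note beat = 4 thirty-second notes.
Convert each value to thirty-second notes: eighth = 4; dotted half rest = 24; dotted whole note = 48; sixteenth rest = 2; dotted quarter = 12; quarter note = 8; thirty-second rest = 1; a full sixteenth-note quintuplet (5 notes) (five quintuplet sixteenths span one quarter) = 8; thirty-second rest = 1; a full eighth-note triplet (3 notes) (three triplet eighths span one quarter) = 8.
Total: 4 + 24 + 48 + 2 + 12 + 8 + 1 + 8 + 1 + 8 = 116.
116 ÷ 4 = 29 beats.

29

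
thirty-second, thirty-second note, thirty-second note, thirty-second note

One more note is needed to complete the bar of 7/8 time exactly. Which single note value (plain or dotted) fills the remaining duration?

dotted half note

The bar of 7/8 = 28 thirty-second notes.
In thirty-second notes: thirty-second = 1; thirty-second note = 1; thirty-second note = 1; thirty-second note = 1.
Altogether 1 + 1 + 1 + 1 = 4.
Remaining: 28 − 4 = 24 thirty-second notes, which is a dotted half note.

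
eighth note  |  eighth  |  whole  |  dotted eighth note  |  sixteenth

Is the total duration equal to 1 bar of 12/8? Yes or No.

Yes

One bar of 12/8 = 24 sixteenth notes.
Working in sixteenth notes: eighth note = 2; eighth = 2; whole = 16; dotted eighth note = 3; sixteenth = 1.
Sum: 2 + 2 + 16 + 3 + 1 = 24.
24 equals 24, so the answer is Yes.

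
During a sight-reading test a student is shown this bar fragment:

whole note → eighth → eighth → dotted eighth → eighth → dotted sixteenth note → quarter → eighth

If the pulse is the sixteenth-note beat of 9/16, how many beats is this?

One sixteenth-note beat = 2 thirty-second notes.
Express everything in thirty-second notes: whole note = 32; eighth = 4; eighth = 4; dotted eighth = 6; eighth = 4; dotted sixteenth note = 3; quarter = 8; eighth = 4.
Sum: 32 + 4 + 4 + 6 + 4 + 3 + 8 + 4 = 65.
65 ÷ 2 = 32.5 beats.

32.5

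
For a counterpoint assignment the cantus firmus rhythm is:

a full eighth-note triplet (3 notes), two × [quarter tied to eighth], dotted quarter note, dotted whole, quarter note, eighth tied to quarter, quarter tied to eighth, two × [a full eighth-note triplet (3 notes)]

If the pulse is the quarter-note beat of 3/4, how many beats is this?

17.5

One quarter-note beat = 2 eighth notes.
In eighth notes: a full eighth-note triplet (3 notes) (three triplet eighths span one quarter) = 2; quarter tied to eighth (quarter + eighth) = 3; quarter tied to eighth (quarter + eighth) = 3; dotted quarter note = 3; dotted whole = 12; quarter note = 2; eighth tied to quarter (eighth + quarter) = 3; quarter tied to eighth (quarter + eighth) = 3; a full eighth-note triplet (3 notes) (three triplet eighths span one quarter) = 2; a full eighth-note triplet (3 notes) (three triplet eighths span one quarter) = 2.
Adding: 2 + 3 + 3 + 3 + 12 + 2 + 3 + 3 + 2 + 2 = 35.
35 ÷ 2 = 17.5 beats.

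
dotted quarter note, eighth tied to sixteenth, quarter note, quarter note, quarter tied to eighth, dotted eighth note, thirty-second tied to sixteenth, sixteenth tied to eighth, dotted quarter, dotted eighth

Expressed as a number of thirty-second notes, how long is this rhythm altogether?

79

Working in thirty-second notes: dotted quarter note = 12; eighth tied to sixteenth (eighth + sixteenth) = 6; quarter note = 8; quarter note = 8; quarter tied to eighth (quarter + eighth) = 12; dotted eighth note = 6; thirty-second tied to sixteenth (thirty-second + sixteenth) = 3; sixteenth tied to eighth (sixteenth + eighth) = 6; dotted quarter = 12; dotted eighth = 6.
Adding: 12 + 6 + 8 + 8 + 12 + 6 + 3 + 6 + 12 + 6 = 79 thirty-second notes.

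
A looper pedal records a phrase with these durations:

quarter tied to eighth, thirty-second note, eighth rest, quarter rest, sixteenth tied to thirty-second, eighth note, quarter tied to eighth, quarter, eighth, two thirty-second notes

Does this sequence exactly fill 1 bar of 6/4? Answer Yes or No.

One bar of 6/4 = 48 thirty-second notes.
Working in thirty-second notes: quarter tied to eighth (quarter + eighth) = 12; thirty-second note = 1; eighth rest = 4; quarter rest = 8; sixteenth tied to thirty-second (sixteenth + thirty-second) = 3; eighth note = 4; quarter tied to eighth (quarter + eighth) = 12; quarter = 8; eighth = 4; thirty-second note = 1; thirty-second note = 1.
Adding: 12 + 1 + 4 + 8 + 3 + 4 + 12 + 8 + 4 + 1 + 1 = 58.
58 exceeds 48, so the answer is No.

No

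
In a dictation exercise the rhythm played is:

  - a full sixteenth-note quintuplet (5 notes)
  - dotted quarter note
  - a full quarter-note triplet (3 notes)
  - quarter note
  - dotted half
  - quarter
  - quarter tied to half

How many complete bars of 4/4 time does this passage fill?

One bar of 4/4 = 8 eighth notes.
In eighth notes: a full sixteenth-note quintuplet (5 notes) (five quintuplet sixteenths span one quarter) = 2; dotted quarter note = 3; a full quarter-note triplet (3 notes) (three triplet quarters span one half) = 4; quarter note = 2; dotted half = 6; quarter = 2; quarter tied to half (quarter + half) = 6.
Sum: 2 + 3 + 4 + 2 + 6 + 2 + 6 = 25.
25 ÷ 8 = 3 complete bars with 1 left over.

3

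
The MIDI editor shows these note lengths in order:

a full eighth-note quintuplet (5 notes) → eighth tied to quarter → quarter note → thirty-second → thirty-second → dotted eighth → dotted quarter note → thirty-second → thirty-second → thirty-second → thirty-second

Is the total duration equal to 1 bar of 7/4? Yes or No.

No

One bar of 7/4 = 56 thirty-second notes.
In thirty-second notes: a full eighth-note quintuplet (5 notes) (five quintuplet eighths span one half) = 16; eighth tied to quarter (eighth + quarter) = 12; quarter note = 8; thirty-second = 1; thirty-second = 1; dotted eighth = 6; dotted quarter note = 12; thirty-second = 1; thirty-second = 1; thirty-second = 1; thirty-second = 1.
Total: 16 + 12 + 8 + 1 + 1 + 6 + 12 + 1 + 1 + 1 + 1 = 60.
60 exceeds 56, so the answer is No.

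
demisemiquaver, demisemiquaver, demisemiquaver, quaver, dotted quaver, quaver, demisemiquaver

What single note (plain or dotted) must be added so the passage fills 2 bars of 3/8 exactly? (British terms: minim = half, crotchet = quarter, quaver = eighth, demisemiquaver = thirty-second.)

2 bars of 3/8 = 24 thirty-second notes.
Each duration in thirty-second notes: demisemiquaver = 1; demisemiquaver = 1; demisemiquaver = 1; quaver = 4; dotted quaver = 6; quaver = 4; demisemiquaver = 1.
Total: 1 + 1 + 1 + 4 + 6 + 4 + 1 = 18.
Remaining: 24 − 18 = 6 thirty-second notes, which is a dotted eighth note.

dotted eighth note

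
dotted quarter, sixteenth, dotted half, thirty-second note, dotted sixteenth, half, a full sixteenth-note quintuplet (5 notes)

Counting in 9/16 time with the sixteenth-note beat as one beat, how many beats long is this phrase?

One sixteenth-note beat = 2 thirty-second notes.
In thirty-second notes: dotted quarter = 12; sixteenth = 2; dotted half = 24; thirty-second note = 1; dotted sixteenth = 3; half = 16; a full sixteenth-note quintuplet (5 notes) (five quintuplet sixteenths span one quarter) = 8.
Adding: 12 + 2 + 24 + 1 + 3 + 16 + 8 = 66.
66 ÷ 2 = 33 beats.

33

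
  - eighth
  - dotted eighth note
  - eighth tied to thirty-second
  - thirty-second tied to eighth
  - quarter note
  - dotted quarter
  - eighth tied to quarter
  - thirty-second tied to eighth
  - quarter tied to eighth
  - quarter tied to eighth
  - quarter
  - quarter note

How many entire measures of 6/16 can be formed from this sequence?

One bar of 6/16 = 12 thirty-second notes.
Each duration in thirty-second notes: eighth = 4; dotted eighth note = 6; eighth tied to thirty-second (eighth + thirty-second) = 5; thirty-second tied to eighth (thirty-second + eighth) = 5; quarter note = 8; dotted quarter = 12; eighth tied to quarter (eighth + quarter) = 12; thirty-second tied to eighth (thirty-second + eighth) = 5; quarter tied to eighth (quarter + eighth) = 12; quarter tied to eighth (quarter + eighth) = 12; quarter = 8; quarter note = 8.
Sum: 4 + 6 + 5 + 5 + 8 + 12 + 12 + 5 + 12 + 12 + 8 + 8 = 97.
97 ÷ 12 = 8 complete bars with 1 left over.

8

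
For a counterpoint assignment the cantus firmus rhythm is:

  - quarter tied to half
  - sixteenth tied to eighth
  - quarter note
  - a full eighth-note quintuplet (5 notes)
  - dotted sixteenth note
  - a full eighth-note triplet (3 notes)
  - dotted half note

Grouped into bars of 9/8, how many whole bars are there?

One bar of 9/8 = 36 thirty-second notes.
Each duration in thirty-second notes: quarter tied to half (quarter + half) = 24; sixteenth tied to eighth (sixteenth + eighth) = 6; quarter note = 8; a full eighth-note quintuplet (5 notes) (five quintuplet eighths span one half) = 16; dotted sixteenth note = 3; a full eighth-note triplet (3 notes) (three triplet eighths span one quarter) = 8; dotted half note = 24.
Total: 24 + 6 + 8 + 16 + 3 + 8 + 24 = 89.
89 ÷ 36 = 2 complete bars with 17 left over.

2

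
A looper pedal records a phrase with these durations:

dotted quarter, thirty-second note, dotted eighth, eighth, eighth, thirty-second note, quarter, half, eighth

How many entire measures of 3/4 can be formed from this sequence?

2

One bar of 3/4 = 24 thirty-second notes.
Express everything in thirty-second notes: dotted quarter = 12; thirty-second note = 1; dotted eighth = 6; eighth = 4; eighth = 4; thirty-second note = 1; quarter = 8; half = 16; eighth = 4.
Adding: 12 + 1 + 6 + 4 + 4 + 1 + 8 + 16 + 4 = 56.
56 ÷ 24 = 2 complete bars with 8 left over.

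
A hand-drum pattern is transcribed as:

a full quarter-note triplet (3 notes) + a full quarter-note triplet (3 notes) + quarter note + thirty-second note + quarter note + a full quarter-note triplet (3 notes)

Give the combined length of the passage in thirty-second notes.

65

In thirty-second notes: a full quarter-note triplet (3 notes) (three triplet quarters span one half) = 16; a full quarter-note triplet (3 notes) (three triplet quarters span one half) = 16; quarter note = 8; thirty-second note = 1; quarter note = 8; a full quarter-note triplet (3 notes) (three triplet quarters span one half) = 16.
Adding: 16 + 16 + 8 + 1 + 8 + 16 = 65 thirty-second notes.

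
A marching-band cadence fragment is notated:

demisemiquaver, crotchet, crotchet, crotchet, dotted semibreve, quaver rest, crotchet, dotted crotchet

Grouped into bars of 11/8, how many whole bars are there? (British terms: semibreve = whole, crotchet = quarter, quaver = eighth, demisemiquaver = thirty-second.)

2

One bar of 11/8 = 44 thirty-second notes.
Each duration in thirty-second notes: demisemiquaver = 1; crotchet = 8; crotchet = 8; crotchet = 8; dotted semibreve = 48; quaver rest = 4; crotchet = 8; dotted crotchet = 12.
Adding: 1 + 8 + 8 + 8 + 48 + 4 + 8 + 12 = 97.
97 ÷ 44 = 2 complete bars with 9 left over.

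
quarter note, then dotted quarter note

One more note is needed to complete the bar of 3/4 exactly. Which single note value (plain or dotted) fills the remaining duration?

The bar of 3/4 = 6 eighth notes.
Working in eighth notes: quarter note = 2; dotted quarter note = 3.
Sum: 2 + 3 = 5.
Remaining: 6 − 5 = 1 eighth note, which is a eighth note.

eighth note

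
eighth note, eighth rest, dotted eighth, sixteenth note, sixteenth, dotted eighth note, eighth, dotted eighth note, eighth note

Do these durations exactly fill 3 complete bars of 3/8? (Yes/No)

One bar of 3/8 = 6 sixteenth notes, so 3 bars = 18.
Each duration in sixteenth notes: eighth note = 2; eighth rest = 2; dotted eighth = 3; sixteenth note = 1; sixteenth = 1; dotted eighth note = 3; eighth = 2; dotted eighth note = 3; eighth note = 2.
Altogether 2 + 2 + 3 + 1 + 1 + 3 + 2 + 3 + 2 = 19.
19 exceeds 18, so the answer is No.

No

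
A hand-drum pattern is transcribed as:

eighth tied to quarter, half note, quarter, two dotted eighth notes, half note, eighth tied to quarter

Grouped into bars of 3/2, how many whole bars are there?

1

One bar of 3/2 = 24 sixteenth notes.
Express everything in sixteenth notes: eighth tied to quarter (eighth + quarter) = 6; half note = 8; quarter = 4; dotted eighth note = 3; dotted eighth note = 3; half note = 8; eighth tied to quarter (eighth + quarter) = 6.
Altogether 6 + 8 + 4 + 3 + 3 + 8 + 6 = 38.
38 ÷ 24 = 1 complete bar with 14 left over.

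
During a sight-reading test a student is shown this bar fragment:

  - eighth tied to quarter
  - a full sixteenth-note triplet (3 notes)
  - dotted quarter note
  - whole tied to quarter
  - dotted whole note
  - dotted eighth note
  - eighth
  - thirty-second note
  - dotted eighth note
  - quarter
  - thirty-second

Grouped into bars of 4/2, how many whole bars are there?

One bar of 4/2 = 64 thirty-second notes.
Convert each value to thirty-second notes: eighth tied to quarter (eighth + quarter) = 12; a full sixteenth-note triplet (3 notes) (three triplet sixteenths span one eighth) = 4; dotted quarter note = 12; whole tied to quarter (whole + quarter) = 40; dotted whole note = 48; dotted eighth note = 6; eighth = 4; thirty-second note = 1; dotted eighth note = 6; quarter = 8; thirty-second = 1.
Altogether 12 + 4 + 12 + 40 + 48 + 6 + 4 + 1 + 6 + 8 + 1 = 142.
142 ÷ 64 = 2 complete bars with 14 left over.

2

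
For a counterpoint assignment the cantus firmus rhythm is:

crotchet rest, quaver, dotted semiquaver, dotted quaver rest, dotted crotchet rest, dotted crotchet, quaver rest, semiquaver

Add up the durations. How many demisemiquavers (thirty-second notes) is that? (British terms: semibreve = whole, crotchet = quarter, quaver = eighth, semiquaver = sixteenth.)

51

Each duration in thirty-second notes: crotchet rest = 8; quaver = 4; dotted semiquaver = 3; dotted quaver rest = 6; dotted crotchet rest = 12; dotted crotchet = 12; quaver rest = 4; semiquaver = 2.
Altogether 8 + 4 + 3 + 6 + 12 + 12 + 4 + 2 = 51 thirty-second notes.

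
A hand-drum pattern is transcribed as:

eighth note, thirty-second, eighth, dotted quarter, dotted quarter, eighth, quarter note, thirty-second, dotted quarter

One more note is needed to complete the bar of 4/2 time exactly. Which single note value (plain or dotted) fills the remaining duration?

The bar of 4/2 = 64 thirty-second notes.
Convert each value to thirty-second notes: eighth note = 4; thirty-second = 1; eighth = 4; dotted quarter = 12; dotted quarter = 12; eighth = 4; quarter note = 8; thirty-second = 1; dotted quarter = 12.
Altogether 4 + 1 + 4 + 12 + 12 + 4 + 8 + 1 + 12 = 58.
Remaining: 64 − 58 = 6 thirty-second notes, which is a dotted eighth note.

dotted eighth note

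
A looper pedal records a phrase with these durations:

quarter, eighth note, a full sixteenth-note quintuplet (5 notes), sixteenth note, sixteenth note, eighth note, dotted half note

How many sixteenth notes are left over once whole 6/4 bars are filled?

2

One bar of 6/4 = 24 sixteenth notes.
In sixteenth notes: quarter = 4; eighth note = 2; a full sixteenth-note quintuplet (5 notes) (five quintuplet sixteenths span one quarter) = 4; sixteenth note = 1; sixteenth note = 1; eighth note = 2; dotted half note = 12.
Sum: 4 + 2 + 4 + 1 + 1 + 2 + 12 = 26.
26 ÷ 24 = 1 complete bar with 2 sixteenth notes remaining.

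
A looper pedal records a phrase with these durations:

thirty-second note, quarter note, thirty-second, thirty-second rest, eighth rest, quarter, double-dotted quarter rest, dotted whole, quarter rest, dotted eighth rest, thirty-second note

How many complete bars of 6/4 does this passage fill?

2

One bar of 6/4 = 48 thirty-second notes.
Convert each value to thirty-second notes: thirty-second note = 1; quarter note = 8; thirty-second = 1; thirty-second rest = 1; eighth rest = 4; quarter = 8; double-dotted quarter rest = 14; dotted whole = 48; quarter rest = 8; dotted eighth rest = 6; thirty-second note = 1.
Altogether 1 + 8 + 1 + 1 + 4 + 8 + 14 + 48 + 8 + 6 + 1 = 100.
100 ÷ 48 = 2 complete bars with 4 left over.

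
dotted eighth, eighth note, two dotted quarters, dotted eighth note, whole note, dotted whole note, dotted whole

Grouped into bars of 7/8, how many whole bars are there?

6

One bar of 7/8 = 14 sixteenth notes.
Each duration in sixteenth notes: dotted eighth = 3; eighth note = 2; dotted quarter = 6; dotted quarter = 6; dotted eighth note = 3; whole note = 16; dotted whole note = 24; dotted whole = 24.
Adding: 3 + 2 + 6 + 6 + 3 + 16 + 24 + 24 = 84.
84 ÷ 14 = 6 complete bars with 0 left over.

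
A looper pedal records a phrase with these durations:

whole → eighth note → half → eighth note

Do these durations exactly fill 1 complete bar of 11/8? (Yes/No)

One bar of 11/8 = 11 eighth notes.
In eighth notes: whole = 8; eighth note = 1; half = 4; eighth note = 1.
Altogether 8 + 1 + 4 + 1 = 14.
14 exceeds 11, so the answer is No.

No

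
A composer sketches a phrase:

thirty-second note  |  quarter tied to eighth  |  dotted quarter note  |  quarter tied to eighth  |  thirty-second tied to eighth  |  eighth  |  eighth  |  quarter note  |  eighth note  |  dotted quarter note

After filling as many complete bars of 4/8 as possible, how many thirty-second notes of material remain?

One bar of 4/8 = 16 thirty-second notes.
Each duration in thirty-second notes: thirty-second note = 1; quarter tied to eighth (quarter + eighth) = 12; dotted quarter note = 12; quarter tied to eighth (quarter + eighth) = 12; thirty-second tied to eighth (thirty-second + eighth) = 5; eighth = 4; eighth = 4; quarter note = 8; eighth note = 4; dotted quarter note = 12.
Sum: 1 + 12 + 12 + 12 + 5 + 4 + 4 + 8 + 4 + 12 = 74.
74 ÷ 16 = 4 complete bars with 10 thirty-second notes remaining.

10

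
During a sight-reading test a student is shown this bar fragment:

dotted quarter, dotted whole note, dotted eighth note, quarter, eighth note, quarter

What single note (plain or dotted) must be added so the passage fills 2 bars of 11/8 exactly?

2 bars of 11/8 = 44 sixteenth notes.
Working in sixteenth notes: dotted quarter = 6; dotted whole note = 24; dotted eighth note = 3; quarter = 4; eighth note = 2; quarter = 4.
Altogether 6 + 24 + 3 + 4 + 2 + 4 = 43.
Remaining: 44 − 43 = 1 sixteenth note, which is a sixteenth note.

sixteenth note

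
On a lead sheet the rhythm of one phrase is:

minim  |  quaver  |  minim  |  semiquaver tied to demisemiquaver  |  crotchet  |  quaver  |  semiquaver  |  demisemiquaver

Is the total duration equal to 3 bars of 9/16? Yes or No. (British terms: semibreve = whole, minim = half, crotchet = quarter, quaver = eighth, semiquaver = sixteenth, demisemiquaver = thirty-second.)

Yes

One bar of 9/16 = 18 thirty-second notes, so 3 bars = 54.
Express everything in thirty-second notes: minim = 16; quaver = 4; minim = 16; semiquaver tied to demisemiquaver (semiquaver + demisemiquaver) = 3; crotchet = 8; quaver = 4; semiquaver = 2; demisemiquaver = 1.
Sum: 16 + 4 + 16 + 3 + 8 + 4 + 2 + 1 = 54.
54 equals 54, so the answer is Yes.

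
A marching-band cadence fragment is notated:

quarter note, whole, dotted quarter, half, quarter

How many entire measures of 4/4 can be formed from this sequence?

One bar of 4/4 = 8 eighth notes.
In eighth notes: quarter note = 2; whole = 8; dotted quarter = 3; half = 4; quarter = 2.
Sum: 2 + 8 + 3 + 4 + 2 = 19.
19 ÷ 8 = 2 complete bars with 3 left over.

2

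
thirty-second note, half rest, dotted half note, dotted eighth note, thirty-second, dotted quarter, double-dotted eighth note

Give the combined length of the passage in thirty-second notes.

Each duration in thirty-second notes: thirty-second note = 1; half rest = 16; dotted half note = 24; dotted eighth note = 6; thirty-second = 1; dotted quarter = 12; double-dotted eighth note = 7.
Total: 1 + 16 + 24 + 6 + 1 + 12 + 7 = 67 thirty-second notes.

67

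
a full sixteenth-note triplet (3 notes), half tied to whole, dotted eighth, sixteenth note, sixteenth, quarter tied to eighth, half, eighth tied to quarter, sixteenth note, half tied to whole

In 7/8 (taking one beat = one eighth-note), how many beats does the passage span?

One eighth-note beat = 2 sixteenth notes.
In sixteenth notes: a full sixteenth-note triplet (3 notes) (three triplet sixteenths span one eighth) = 2; half tied to whole (half + whole) = 24; dotted eighth = 3; sixteenth note = 1; sixteenth = 1; quarter tied to eighth (quarter + eighth) = 6; half = 8; eighth tied to quarter (eighth + quarter) = 6; sixteenth note = 1; half tied to whole (half + whole) = 24.
Altogether 2 + 24 + 3 + 1 + 1 + 6 + 8 + 6 + 1 + 24 = 76.
76 ÷ 2 = 38 beats.

38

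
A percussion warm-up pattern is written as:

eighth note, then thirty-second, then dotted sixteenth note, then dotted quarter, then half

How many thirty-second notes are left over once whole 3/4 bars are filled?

12

One bar of 3/4 = 24 thirty-second notes.
Express everything in thirty-second notes: eighth note = 4; thirty-second = 1; dotted sixteenth note = 3; dotted quarter = 12; half = 16.
Adding: 4 + 1 + 3 + 12 + 16 = 36.
36 ÷ 24 = 1 complete bar with 12 thirty-second notes remaining.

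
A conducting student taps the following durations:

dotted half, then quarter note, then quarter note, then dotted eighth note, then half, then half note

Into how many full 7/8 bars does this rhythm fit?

One bar of 7/8 = 14 sixteenth notes.
Express everything in sixteenth notes: dotted half = 12; quarter note = 4; quarter note = 4; dotted eighth note = 3; half = 8; half note = 8.
Adding: 12 + 4 + 4 + 3 + 8 + 8 = 39.
39 ÷ 14 = 2 complete bars with 11 left over.

2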